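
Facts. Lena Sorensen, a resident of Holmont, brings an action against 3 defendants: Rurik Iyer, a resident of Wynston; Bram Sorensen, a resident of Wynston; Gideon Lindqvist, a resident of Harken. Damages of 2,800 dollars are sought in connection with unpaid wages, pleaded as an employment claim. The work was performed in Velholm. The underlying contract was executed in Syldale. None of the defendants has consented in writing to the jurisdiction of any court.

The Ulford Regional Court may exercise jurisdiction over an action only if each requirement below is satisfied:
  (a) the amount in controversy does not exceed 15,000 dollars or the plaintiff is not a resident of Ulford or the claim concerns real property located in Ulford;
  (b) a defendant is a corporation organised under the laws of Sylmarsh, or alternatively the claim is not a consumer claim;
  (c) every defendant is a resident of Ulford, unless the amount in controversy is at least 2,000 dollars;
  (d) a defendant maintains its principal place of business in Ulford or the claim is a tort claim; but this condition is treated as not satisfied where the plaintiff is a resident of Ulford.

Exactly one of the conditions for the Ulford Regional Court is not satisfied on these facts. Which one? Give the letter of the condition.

(d)

The Ulford Regional Court:
  (a) The amount in controversy is 2,800 dollars, within the 15,000 dollars ceiling, which satisfies one of the alternatives. Satisfied.
  (b) The claim is an employment claim, not a consumer claim, which satisfies one of the alternatives. Met.
  (c) The defendants reside as follows — Rurik Iyer in Wynston, Bram Sorensen in Wynston, Gideon Lindqvist in Harken — not all in Ulford. But the amount in controversy is $2,800, which meets the USD 2,000 floor, and the 'unless' clause therefore excuses the requirement. Met.
  (d) No defendant is a corporation; the claim is an employment claim, not a tort claim — none of the alternatives is met. Fails.
Only condition (d) fails.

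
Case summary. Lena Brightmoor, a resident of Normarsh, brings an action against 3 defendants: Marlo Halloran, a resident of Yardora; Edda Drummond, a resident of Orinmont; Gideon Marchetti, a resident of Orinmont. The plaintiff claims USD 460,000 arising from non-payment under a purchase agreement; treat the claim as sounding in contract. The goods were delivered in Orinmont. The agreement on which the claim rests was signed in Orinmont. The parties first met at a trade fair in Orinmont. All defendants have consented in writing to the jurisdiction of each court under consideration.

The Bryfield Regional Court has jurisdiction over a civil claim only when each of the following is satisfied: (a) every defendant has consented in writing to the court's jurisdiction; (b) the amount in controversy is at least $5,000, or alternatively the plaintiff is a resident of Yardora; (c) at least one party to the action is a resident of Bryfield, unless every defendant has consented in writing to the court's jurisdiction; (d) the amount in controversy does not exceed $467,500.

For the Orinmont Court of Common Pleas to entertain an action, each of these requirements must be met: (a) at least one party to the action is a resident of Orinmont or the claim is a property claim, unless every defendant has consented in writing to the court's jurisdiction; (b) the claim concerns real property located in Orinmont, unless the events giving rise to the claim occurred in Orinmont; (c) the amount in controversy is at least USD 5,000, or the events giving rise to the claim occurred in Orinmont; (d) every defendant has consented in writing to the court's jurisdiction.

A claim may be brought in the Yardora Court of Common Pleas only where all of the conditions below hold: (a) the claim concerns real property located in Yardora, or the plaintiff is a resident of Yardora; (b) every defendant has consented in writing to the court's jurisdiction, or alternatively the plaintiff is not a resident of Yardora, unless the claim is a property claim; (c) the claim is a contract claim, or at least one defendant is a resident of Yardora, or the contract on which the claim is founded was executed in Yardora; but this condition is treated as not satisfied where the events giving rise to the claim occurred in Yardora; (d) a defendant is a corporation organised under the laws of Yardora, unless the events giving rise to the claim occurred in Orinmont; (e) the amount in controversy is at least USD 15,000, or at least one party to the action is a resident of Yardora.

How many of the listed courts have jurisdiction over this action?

The Bryfield Regional Court:
  (a) Every defendant has filed written consent. Condition met.
  (b) The amount in controversy is 460,000 dollars, which meets the USD 5,000 floor, which satisfies one of the alternatives. Condition met.
  (c) No party resides in Bryfield. However, every defendant has filed written consent, so the 'unless' proviso supplies this condition. Satisfied.
  (d) The amount in controversy is $460,000, within the $467,500 ceiling. Met.
  → All conditions met; jurisdiction exists.
The Orinmont Court of Common Pleas:
  (a) Edda Drummond resides in Orinmont, which satisfies one of the alternatives. Condition met.
  (b) The claim does not concern real property. But the operative events occurred in Orinmont, and the 'unless' clause therefore excuses the requirement. Met.
  (c) The amount in controversy is USD 460,000, which meets the $5,000 floor, so one alternative holds. Met.
  (d) Every defendant has filed written consent. Satisfied.
  → All conditions met; jurisdiction exists.
The Yardora Court of Common Pleas:
  (a) The claim does not concern real property; the plaintiff resides in Normarsh, not Yardora — every alternative fails. Fails.
  (b) Every defendant has filed written consent, which satisfies one of the alternatives. Met.
  (c) The claim is a contract claim, which satisfies one of the alternatives. And the carve-out is inapplicable — the operative events occurred in Orinmont, not Yardora. Condition met.
  (d) No defendant is a corporation. However, the operative events occurred in Orinmont, so the 'unless' proviso supplies this condition. Condition met.
  (e) The amount in controversy is 460,000 dollars, which meets the 15,000 dollars floor, so this disjunct is met. Met.
  → Not every requirement is met — no jurisdiction.
Courts with jurisdiction: the Bryfield Regional Court, the Orinmont Court of Common Pleas — 2 in total.

2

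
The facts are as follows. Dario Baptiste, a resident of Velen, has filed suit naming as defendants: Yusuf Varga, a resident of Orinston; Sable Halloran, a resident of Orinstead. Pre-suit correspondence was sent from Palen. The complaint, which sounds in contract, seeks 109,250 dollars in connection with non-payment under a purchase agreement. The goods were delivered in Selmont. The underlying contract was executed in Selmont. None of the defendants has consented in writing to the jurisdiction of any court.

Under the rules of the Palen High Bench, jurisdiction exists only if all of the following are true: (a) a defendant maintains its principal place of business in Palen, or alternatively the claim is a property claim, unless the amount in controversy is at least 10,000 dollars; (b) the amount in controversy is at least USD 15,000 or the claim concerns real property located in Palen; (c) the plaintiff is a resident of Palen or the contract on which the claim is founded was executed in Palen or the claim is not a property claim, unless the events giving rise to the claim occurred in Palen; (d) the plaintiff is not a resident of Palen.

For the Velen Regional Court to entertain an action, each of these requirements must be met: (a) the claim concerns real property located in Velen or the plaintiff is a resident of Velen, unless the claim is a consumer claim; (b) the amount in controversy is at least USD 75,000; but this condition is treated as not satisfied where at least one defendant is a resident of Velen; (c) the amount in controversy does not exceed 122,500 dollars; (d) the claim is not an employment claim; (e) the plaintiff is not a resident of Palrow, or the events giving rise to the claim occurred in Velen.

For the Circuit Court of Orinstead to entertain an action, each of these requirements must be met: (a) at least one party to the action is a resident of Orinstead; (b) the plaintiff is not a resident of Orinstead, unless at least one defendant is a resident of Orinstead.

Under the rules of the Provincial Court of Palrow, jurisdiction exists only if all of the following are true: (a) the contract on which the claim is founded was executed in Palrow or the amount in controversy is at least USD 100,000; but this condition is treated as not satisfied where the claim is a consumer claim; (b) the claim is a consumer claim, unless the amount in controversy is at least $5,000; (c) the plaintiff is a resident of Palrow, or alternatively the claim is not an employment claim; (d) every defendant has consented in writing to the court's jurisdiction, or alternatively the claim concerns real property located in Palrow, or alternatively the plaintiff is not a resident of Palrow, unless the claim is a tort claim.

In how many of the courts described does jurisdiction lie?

4

The Palen High Bench:
  (a) No defendant is a corporation; the claim is a contract claim, not a property claim — none of the alternatives is met. The proviso rescues it, though: the amount in controversy is USD 109,250, which meets the $10,000 floor. Satisfied.
  (b) The amount in controversy is USD 109,250, which meets the 15,000 dollars floor, which satisfies one of the alternatives. Satisfied.
  (c) The claim is a contract claim, not a property claim, which satisfies one of the alternatives. Satisfied.
  (d) The plaintiff resides in Velen, which is not Palen. Condition met.
  → All conditions met; jurisdiction exists.
The Velen Regional Court:
  (a) The plaintiff resides in Velen, so one alternative holds. Met.
  (b) The amount in controversy is USD 109,250, which meets the USD 75,000 floor. The carve-out does not apply: no defendant resides in Velen (they reside in Orinston, Orinstead). Satisfied.
  (c) The amount in controversy is USD 109,250, within the USD 122,500 ceiling. Condition met.
  (d) The claim is a contract claim, not an employment claim. Condition met.
  (e) The plaintiff resides in Velen, which is not Palrow, which satisfies one of the alternatives. Satisfied.
  → Jurisdiction lies.
The Circuit Court of Orinstead:
  (a) Sable Halloran resides in Orinstead. Met.
  (b) The plaintiff resides in Velen, which is not Orinstead. Condition met.
  → Every requirement is satisfied — jurisdiction.
The Provincial Court of Palrow:
  (a) The amount in controversy is $109,250, which meets the USD 100,000 floor, so one alternative holds. The exception is not triggered, since the claim is a contract claim, not a consumer claim. Met.
  (b) The claim is a contract claim, not a consumer claim. However, the amount in controversy is USD 109,250, which meets the USD 5,000 floor, so the 'unless' proviso supplies this condition. Condition met.
  (c) The claim is a contract claim, not an employment claim — that alternative is enough. Met.
  (d) The plaintiff resides in Velen, which is not Palrow, so this disjunct is met. Satisfied.
  → Every requirement is satisfied — jurisdiction.
Courts with jurisdiction: the Palen High Bench, the Velen Regional Court, the Circuit Court of Orinstead, the Provincial Court of Palrow — 4 in total.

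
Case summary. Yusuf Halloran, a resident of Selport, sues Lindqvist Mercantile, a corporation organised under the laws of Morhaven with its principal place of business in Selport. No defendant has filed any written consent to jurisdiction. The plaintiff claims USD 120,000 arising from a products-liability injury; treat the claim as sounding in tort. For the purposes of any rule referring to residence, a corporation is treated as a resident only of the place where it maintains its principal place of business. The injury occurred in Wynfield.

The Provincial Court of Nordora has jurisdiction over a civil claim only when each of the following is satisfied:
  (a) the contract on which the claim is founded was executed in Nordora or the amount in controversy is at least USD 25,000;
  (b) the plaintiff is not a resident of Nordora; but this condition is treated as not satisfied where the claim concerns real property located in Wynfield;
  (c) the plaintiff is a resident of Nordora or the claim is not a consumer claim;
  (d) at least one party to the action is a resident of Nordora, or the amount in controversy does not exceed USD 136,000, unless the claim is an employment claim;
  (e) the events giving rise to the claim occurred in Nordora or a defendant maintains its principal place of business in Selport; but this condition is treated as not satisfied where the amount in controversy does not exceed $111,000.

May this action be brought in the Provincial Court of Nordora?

The Provincial Court of Nordora:
  (a) The amount in controversy is $120,000, which meets the 25,000 dollars floor — that alternative is enough. Satisfied.
  (b) The plaintiff resides in Selport, which is not Nordora. The carve-out does not apply: the claim does not concern real property. Met.
  (c) The claim is a tort claim, not a consumer claim, which satisfies one of the alternatives. Met.
  (d) The amount in controversy is USD 120,000, within the USD 136,000 ceiling, so this disjunct is met. Met.
  (e) Lindqvist Mercantile has its principal place of business in Selport, which satisfies one of the alternatives. And the carve-out is inapplicable — the amount in controversy is USD 120,000, above the $111,000 ceiling. Satisfied.
  → All conditions met; jurisdiction exists.

Yes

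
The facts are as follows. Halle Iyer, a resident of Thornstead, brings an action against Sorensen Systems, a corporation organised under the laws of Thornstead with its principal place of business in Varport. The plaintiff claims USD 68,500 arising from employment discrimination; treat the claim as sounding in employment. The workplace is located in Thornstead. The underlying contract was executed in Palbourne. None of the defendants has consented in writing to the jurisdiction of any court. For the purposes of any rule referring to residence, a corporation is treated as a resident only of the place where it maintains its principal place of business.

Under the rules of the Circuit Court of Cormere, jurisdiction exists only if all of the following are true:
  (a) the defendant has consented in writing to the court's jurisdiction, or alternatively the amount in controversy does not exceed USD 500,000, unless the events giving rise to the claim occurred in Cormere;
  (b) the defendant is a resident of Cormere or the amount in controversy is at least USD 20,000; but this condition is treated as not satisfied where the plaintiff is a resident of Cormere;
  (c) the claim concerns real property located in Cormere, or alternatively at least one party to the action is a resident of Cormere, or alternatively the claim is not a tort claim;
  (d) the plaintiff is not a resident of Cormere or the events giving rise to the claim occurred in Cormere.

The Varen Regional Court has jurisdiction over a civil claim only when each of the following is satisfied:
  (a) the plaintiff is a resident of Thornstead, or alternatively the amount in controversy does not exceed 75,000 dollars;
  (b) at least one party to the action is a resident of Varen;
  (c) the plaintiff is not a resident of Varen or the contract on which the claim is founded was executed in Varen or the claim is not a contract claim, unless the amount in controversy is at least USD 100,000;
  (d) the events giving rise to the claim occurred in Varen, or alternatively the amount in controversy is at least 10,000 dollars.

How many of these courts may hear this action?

The Circuit Court of Cormere:
  (a) The amount in controversy is $68,500, within the USD 500,000 ceiling — that alternative is enough. Met.
  (b) The amount in controversy is $68,500, which meets the 20,000 dollars floor, which satisfies one of the alternatives. The carve-out does not apply: the plaintiff resides in Thornstead, not Cormere. Met.
  (c) The claim is an employment claim, not a tort claim, so one alternative holds. Condition met.
  (d) The plaintiff resides in Thornstead, which is not Cormere, so one alternative holds. Satisfied.
  → The court has jurisdiction.
The Varen Regional Court:
  (a) The plaintiff resides in Thornstead, so this disjunct is met. Satisfied.
  (b) No party resides in Varen. Not satisfied.
  (c) The plaintiff resides in Thornstead, which is not Varen, so one alternative holds. Satisfied.
  (d) The amount in controversy is 68,500 dollars, which meets the USD 10,000 floor, so one alternative holds. Met.
  → No jurisdiction.
Courts with jurisdiction: the Circuit Court of Cormere — 1 in total.

1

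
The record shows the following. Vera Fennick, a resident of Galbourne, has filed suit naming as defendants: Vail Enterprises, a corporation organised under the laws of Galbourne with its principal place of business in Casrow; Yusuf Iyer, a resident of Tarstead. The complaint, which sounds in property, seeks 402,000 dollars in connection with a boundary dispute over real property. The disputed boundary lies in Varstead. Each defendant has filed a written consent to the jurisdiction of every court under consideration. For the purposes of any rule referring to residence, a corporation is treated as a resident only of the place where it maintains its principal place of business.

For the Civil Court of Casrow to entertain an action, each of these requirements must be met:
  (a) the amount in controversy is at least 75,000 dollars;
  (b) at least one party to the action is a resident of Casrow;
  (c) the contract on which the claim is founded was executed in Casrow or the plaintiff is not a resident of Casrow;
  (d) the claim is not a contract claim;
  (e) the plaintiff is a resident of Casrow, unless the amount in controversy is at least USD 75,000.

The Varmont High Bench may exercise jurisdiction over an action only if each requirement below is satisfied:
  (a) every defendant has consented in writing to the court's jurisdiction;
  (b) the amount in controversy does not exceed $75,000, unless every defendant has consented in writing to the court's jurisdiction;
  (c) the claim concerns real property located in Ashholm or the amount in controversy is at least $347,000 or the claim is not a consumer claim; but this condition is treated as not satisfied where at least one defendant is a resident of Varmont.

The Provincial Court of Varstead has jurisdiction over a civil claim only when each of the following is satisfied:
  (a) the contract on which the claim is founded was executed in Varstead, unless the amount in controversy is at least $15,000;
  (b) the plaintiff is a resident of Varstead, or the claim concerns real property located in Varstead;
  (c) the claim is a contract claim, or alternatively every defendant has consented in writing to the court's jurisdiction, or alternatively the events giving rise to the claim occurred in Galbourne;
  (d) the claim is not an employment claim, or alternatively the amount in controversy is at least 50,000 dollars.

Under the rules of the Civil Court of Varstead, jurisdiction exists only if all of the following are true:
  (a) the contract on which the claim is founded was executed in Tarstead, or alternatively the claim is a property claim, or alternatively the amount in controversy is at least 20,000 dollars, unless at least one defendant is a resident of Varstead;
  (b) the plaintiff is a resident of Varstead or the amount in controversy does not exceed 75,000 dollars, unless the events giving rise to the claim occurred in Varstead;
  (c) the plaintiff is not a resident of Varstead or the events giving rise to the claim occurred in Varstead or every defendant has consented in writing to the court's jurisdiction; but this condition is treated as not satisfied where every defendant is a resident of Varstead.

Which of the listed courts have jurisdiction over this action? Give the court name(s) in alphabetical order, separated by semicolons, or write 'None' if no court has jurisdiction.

The Civil Court of Casrow:
  (a) The amount in controversy is USD 402,000, which meets the $75,000 floor. Condition met.
  (b) Vail Enterprises resides in Casrow. Satisfied.
  (c) The plaintiff resides in Galbourne, which is not Casrow, so one alternative holds. Met.
  (d) The claim is a property claim, not a contract claim. Condition met.
  (e) The plaintiff resides in Galbourne, not Casrow. However, the amount in controversy is USD 402,000, which meets the 75,000 dollars floor, so the 'unless' proviso supplies this condition. Satisfied.
  → The court has jurisdiction.
The Varmont High Bench:
  (a) Every defendant has filed written consent. Met.
  (b) The amount in controversy is 402,000 dollars, above the $75,000 ceiling. The proviso rescues it, though: every defendant has filed written consent. Satisfied.
  (c) The amount in controversy is 402,000 dollars, which meets the $347,000 floor, so this disjunct is met. And the carve-out is inapplicable — no defendant resides in Varmont (they reside in Casrow, Tarstead). Condition met.
  → Every requirement is satisfied — jurisdiction.
The Provincial Court of Varstead:
  (a) No contract (and hence no place of execution) is alleged. However, the amount in controversy is $402,000, which meets the $15,000 floor, so the 'unless' proviso supplies this condition. Condition met.
  (b) The property lies in Varstead — that alternative is enough. Condition met.
  (c) Every defendant has filed written consent, so this disjunct is met. Condition met.
  (d) The claim is a property claim, not an employment claim, so this disjunct is met. Condition met.
  → All conditions met; jurisdiction exists.
The Civil Court of Varstead:
  (a) The claim is a property claim — that alternative is enough. Condition met.
  (b) The plaintiff resides in Galbourne, not Varstead; the amount in controversy is $402,000, above the USD 75,000 ceiling — none of the alternatives is met. However, the operative events occurred in Varstead, so the 'unless' proviso supplies this condition. Satisfied.
  (c) The plaintiff resides in Galbourne, which is not Varstead, so one alternative holds. And the carve-out is inapplicable — the defendants reside as follows — Vail Enterprises in Casrow, Yusuf Iyer in Tarstead — not all in Varstead. Satisfied.
  → The court has jurisdiction.

the Civil Court of Casrow; the Civil Court of Varstead; the Provincial Court of Varstead; the Varmont High Bench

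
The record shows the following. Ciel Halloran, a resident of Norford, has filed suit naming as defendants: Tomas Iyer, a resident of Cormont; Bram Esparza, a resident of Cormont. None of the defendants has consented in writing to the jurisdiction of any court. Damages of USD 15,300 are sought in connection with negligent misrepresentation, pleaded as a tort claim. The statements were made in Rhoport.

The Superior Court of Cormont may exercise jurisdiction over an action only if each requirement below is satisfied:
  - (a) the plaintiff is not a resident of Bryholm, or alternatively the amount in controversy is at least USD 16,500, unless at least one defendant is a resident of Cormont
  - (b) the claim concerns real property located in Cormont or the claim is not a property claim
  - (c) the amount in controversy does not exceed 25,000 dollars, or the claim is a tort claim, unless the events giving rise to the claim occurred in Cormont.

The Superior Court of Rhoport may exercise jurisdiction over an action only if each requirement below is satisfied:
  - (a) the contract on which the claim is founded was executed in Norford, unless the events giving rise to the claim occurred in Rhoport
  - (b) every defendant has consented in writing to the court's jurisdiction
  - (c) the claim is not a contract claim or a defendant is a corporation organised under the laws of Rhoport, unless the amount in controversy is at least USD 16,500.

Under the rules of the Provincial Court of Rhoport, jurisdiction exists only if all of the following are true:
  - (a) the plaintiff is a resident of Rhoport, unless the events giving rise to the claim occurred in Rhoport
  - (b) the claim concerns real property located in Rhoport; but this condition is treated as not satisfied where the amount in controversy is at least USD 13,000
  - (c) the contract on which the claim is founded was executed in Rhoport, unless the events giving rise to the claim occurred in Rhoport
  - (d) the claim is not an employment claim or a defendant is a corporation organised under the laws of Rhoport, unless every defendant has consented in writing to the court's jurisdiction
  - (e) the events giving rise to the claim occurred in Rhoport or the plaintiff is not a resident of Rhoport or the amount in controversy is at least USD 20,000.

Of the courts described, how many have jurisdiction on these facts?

The Superior Court of Cormont:
  (a) The plaintiff resides in Norford, which is not Bryholm, which satisfies one of the alternatives. Condition met.
  (b) The claim is a tort claim, not a property claim — that alternative is enough. Met.
  (c) The amount in controversy is $15,300, within the USD 25,000 ceiling — that alternative is enough. Satisfied.
  → Jurisdiction lies.
The Superior Court of Rhoport:
  (a) No contract (and hence no place of execution) is alleged. However, the operative events occurred in Rhoport, so the 'unless' proviso supplies this condition. Met.
  (b) No such written consent has been filed. Fails.
  (c) The claim is a tort claim, not a contract claim, so one alternative holds. Met.
  → No jurisdiction.
The Provincial Court of Rhoport:
  (a) The plaintiff resides in Norford, not Rhoport. However, the operative events occurred in Rhoport, so the 'unless' proviso supplies this condition. Condition met.
  (b) The claim does not concern real property. Not met.
  (c) No contract (and hence no place of execution) is alleged. But the operative events occurred in Rhoport, and the 'unless' clause therefore excuses the requirement. Met.
  (d) The claim is a tort claim, not an employment claim, so one alternative holds. Met.
  (e) The operative events occurred in Rhoport, so this disjunct is met. Satisfied.
  → At least one condition fails; no jurisdiction.
Courts with jurisdiction: the Superior Court of Cormont — 1 in total.

1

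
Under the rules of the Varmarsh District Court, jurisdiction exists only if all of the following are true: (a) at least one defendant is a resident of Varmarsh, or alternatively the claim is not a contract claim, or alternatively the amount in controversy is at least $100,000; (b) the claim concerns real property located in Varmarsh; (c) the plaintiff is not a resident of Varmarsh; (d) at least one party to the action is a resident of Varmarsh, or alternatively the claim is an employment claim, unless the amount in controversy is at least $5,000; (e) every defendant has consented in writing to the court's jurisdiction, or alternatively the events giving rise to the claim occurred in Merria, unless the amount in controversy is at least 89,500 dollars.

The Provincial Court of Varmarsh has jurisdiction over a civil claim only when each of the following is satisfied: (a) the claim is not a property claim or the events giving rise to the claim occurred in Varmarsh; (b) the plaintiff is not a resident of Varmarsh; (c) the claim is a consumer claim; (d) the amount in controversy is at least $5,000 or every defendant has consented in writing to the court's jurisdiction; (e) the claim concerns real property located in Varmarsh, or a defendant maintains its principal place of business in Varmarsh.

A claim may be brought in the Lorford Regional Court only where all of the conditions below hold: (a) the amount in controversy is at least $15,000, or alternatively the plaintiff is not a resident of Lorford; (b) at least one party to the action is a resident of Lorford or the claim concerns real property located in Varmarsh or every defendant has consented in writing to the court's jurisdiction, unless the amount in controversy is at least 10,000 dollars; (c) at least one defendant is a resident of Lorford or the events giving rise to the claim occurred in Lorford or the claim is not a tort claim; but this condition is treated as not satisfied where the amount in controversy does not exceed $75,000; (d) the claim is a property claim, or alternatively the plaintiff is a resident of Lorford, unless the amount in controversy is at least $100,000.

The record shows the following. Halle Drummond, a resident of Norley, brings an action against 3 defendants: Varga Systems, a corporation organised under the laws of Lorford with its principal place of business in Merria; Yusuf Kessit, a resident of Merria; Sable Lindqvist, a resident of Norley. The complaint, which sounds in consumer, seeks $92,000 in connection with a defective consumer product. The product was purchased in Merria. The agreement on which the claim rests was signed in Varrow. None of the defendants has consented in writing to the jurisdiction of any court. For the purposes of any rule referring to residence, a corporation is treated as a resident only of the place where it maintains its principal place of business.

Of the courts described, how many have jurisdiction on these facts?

The Varmarsh District Court:
  (a) The claim is a consumer claim, not a contract claim — that alternative is enough. Condition met.
  (b) The claim does not concern real property. Not satisfied.
  (c) The plaintiff resides in Norley, which is not Varmarsh. Met.
  (d) No party resides in Varmarsh; the claim is a consumer claim, not an employment claim — no alternative holds. The proviso rescues it, though: the amount in controversy is 92,000 dollars, which meets the 5,000 dollars floor. Condition met.
  (e) The operative events occurred in Merria, so one alternative holds. Met.
  → At least one condition fails; no jurisdiction.
The Provincial Court of Varmarsh:
  (a) The claim is a consumer claim, not a property claim, which satisfies one of the alternatives. Condition met.
  (b) The plaintiff resides in Norley, which is not Varmarsh. Condition met.
  (c) The claim is a consumer claim. Condition met.
  (d) The amount in controversy is USD 92,000, which meets the USD 5,000 floor, which satisfies one of the alternatives. Satisfied.
  (e) The claim does not concern real property; the corporate defendant(s) have their principal place of business in Merria, not Varmarsh — none of the alternatives is met. Condition not met.
  → Not every requirement is met — no jurisdiction.
The Lorford Regional Court:
  (a) The amount in controversy is USD 92,000, which meets the USD 15,000 floor, so one alternative holds. Satisfied.
  (b) No party resides in Lorford; the claim does not concern real property; no such written consent has been filed — every alternative fails. The proviso rescues it, though: the amount in controversy is $92,000, which meets the $10,000 floor. Satisfied.
  (c) The claim is a consumer claim, not a tort claim — that alternative is enough. And the carve-out is inapplicable — the amount in controversy is USD 92,000, above the 75,000 dollars ceiling. Condition met.
  (d) The claim is a consumer claim, not a property claim; the plaintiff resides in Norley, not Lorford — every alternative fails. Nor does the 'unless' clause help: the amount in controversy is USD 92,000, below the 100,000 dollars floor. Not satisfied.
  → Not every requirement is met — no jurisdiction.
No court satisfies all of its conditions.

0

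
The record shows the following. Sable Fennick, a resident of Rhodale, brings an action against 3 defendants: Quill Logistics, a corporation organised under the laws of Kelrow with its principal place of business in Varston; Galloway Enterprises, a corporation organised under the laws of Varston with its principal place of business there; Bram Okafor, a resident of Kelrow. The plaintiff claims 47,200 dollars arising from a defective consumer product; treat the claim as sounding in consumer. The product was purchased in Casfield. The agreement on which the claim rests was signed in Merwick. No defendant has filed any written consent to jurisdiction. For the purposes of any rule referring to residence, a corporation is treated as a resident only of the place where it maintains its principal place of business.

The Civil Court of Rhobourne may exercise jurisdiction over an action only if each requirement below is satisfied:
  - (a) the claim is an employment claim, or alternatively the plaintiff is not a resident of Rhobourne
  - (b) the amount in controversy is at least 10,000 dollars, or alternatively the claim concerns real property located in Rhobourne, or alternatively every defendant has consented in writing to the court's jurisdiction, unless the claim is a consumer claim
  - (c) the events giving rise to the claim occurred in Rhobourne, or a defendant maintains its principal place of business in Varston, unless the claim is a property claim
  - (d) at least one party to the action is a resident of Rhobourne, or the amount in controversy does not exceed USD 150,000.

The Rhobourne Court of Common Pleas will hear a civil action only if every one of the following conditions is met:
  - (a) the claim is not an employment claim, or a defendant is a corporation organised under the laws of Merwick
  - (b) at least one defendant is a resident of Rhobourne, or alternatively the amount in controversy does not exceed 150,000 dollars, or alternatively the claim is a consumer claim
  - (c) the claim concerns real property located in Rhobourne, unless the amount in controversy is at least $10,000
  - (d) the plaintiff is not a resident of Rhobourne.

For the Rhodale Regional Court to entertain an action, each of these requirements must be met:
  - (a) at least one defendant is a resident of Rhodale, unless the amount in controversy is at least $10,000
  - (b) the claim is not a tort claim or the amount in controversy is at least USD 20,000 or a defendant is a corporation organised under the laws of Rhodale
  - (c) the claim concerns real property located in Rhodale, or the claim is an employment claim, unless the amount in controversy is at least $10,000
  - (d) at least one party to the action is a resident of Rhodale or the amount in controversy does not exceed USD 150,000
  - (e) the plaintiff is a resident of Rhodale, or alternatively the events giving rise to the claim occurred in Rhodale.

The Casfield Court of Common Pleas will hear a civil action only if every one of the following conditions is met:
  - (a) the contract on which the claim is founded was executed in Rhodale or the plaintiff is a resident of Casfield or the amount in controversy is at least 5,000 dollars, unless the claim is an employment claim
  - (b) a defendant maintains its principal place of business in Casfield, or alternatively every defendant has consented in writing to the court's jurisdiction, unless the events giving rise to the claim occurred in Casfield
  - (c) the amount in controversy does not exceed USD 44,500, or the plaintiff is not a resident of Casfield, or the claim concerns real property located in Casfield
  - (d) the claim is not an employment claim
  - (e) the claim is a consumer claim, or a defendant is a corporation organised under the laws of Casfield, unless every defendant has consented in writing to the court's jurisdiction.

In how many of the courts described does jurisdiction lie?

4

The Civil Court of Rhobourne:
  (a) The plaintiff resides in Rhodale, which is not Rhobourne, which satisfies one of the alternatives. Satisfied.
  (b) The amount in controversy is $47,200, which meets the $10,000 floor, which satisfies one of the alternatives. Condition met.
  (c) Quill Logistics has its principal place of business in Varston, which satisfies one of the alternatives. Met.
  (d) The amount in controversy is 47,200 dollars, within the 150,000 dollars ceiling, which satisfies one of the alternatives. Met.
  → The court has jurisdiction.
The Rhobourne Court of Common Pleas:
  (a) The claim is a consumer claim, not an employment claim, which satisfies one of the alternatives. Met.
  (b) The amount in controversy is 47,200 dollars, within the $150,000 ceiling, so one alternative holds. Satisfied.
  (c) The claim does not concern real property. The proviso rescues it, though: the amount in controversy is USD 47,200, which meets the 10,000 dollars floor. Satisfied.
  (d) The plaintiff resides in Rhodale, which is not Rhobourne. Condition met.
  → All conditions met; jurisdiction exists.
The Rhodale Regional Court:
  (a) No defendant resides in Rhodale (they reside in Varston, Varston, Kelrow). The proviso rescues it, though: the amount in controversy is $47,200, which meets the USD 10,000 floor. Met.
  (b) The claim is a consumer claim, not a tort claim, so this disjunct is met. Met.
  (c) The claim does not concern real property; the claim is a consumer claim, not an employment claim — no alternative holds. But the amount in controversy is $47,200, which meets the 10,000 dollars floor, and the 'unless' clause therefore excuses the requirement. Satisfied.
  (d) Sable Fennick resides in Rhodale, so one alternative holds. Condition met.
  (e) The plaintiff resides in Rhodale, so one alternative holds. Met.
  → Jurisdiction lies.
The Casfield Court of Common Pleas:
  (a) The amount in controversy is 47,200 dollars, which meets the $5,000 floor — that alternative is enough. Met.
  (b) The corporate defendant(s) have their principal place of business in Varston, not Casfield; no such written consent has been filed — none of the alternatives is met. The proviso rescues it, though: the operative events occurred in Casfield. Condition met.
  (c) The plaintiff resides in Rhodale, which is not Casfield, so this disjunct is met. Condition met.
  (d) The claim is a consumer claim, not an employment claim. Condition met.
  (e) The claim is a consumer claim, so one alternative holds. Satisfied.
  → Every requirement is satisfied — jurisdiction.
Courts with jurisdiction: the Civil Court of Rhobourne, the Rhobourne Court of Common Pleas, the Rhodale Regional Court, the Casfield Court of Common Pleas — 4 in total.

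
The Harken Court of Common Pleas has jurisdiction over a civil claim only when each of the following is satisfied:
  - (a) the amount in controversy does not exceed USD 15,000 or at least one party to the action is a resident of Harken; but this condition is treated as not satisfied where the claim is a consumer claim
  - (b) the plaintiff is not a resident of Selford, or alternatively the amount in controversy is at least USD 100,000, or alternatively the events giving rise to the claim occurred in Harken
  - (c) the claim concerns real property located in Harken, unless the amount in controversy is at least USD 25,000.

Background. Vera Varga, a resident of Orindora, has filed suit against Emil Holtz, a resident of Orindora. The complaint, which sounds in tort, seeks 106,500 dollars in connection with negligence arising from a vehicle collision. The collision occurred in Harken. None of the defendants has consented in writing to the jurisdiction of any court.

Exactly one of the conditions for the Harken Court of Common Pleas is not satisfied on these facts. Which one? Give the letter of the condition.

The Harken Court of Common Pleas:
  (a) The amount in controversy is 106,500 dollars, above the USD 15,000 ceiling; no party resides in Harken — every alternative fails. Condition not met.
  (b) The plaintiff resides in Orindora, which is not Selford, which satisfies one of the alternatives. Satisfied.
  (c) The claim does not concern real property. However, the amount in controversy is USD 106,500, which meets the $25,000 floor, so the 'unless' proviso supplies this condition. Condition met.
Only condition (a) fails.

(a)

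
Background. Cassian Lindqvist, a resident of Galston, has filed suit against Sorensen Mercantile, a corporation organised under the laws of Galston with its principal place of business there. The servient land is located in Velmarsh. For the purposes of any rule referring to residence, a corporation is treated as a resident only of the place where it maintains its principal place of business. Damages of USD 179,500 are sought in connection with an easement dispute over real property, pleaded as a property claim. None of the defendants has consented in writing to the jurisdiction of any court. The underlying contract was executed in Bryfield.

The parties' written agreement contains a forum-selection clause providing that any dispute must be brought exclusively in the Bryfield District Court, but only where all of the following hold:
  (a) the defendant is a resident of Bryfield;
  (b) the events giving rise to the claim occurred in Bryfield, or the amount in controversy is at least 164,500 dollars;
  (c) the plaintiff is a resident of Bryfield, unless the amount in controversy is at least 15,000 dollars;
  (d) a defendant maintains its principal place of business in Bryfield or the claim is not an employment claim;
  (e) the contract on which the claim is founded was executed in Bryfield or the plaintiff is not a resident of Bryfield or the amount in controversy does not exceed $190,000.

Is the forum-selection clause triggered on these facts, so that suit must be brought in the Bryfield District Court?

The Bryfield District Court:
  (a) The defendant resides in Galston, not Bryfield. Not satisfied.
  (b) The amount in controversy is 179,500 dollars, which meets the USD 164,500 floor, which satisfies one of the alternatives. Satisfied.
  (c) The plaintiff resides in Galston, not Bryfield. The proviso rescues it, though: the amount in controversy is USD 179,500, which meets the 15,000 dollars floor. Satisfied.
  (d) The claim is a property claim, not an employment claim, so this disjunct is met. Satisfied.
  (e) The contract was executed in Bryfield, which satisfies one of the alternatives. Met.
  → Forum clause is not triggered.

No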